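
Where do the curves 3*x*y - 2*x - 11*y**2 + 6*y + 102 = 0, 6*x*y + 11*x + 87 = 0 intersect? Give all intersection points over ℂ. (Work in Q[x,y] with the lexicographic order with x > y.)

{(-3, 3), (1189/540 - 29*sqrt(33959)*I/540, -283/132 - sqrt(33959)*I/132), (1189/540 + 29*sqrt(33959)*I/540, -283/132 + sqrt(33959)*I/132)}

Compute a lex Gröbner basis by Buchberger's algorithm.
f_1 = 3*x*y - 2*x - 11*y**2 + 6*y + 102, LT = x*y.
f_2 = 6*x*y + 11*x + 87, LT = x*y.

S(f_1,f_2): lcm = x*y. S = -5/2*x - 11/3*y**2 + 2*y + 39/2.
  reduce S modulo (f_1, f_2):
  remainder -5/2*x - 11/3*y**2 + 2*y + 39/2 ≠ 0; add h_3 = -5/2*x - 11/3*y**2 + 2*y + 39/2 to the basis.

S(f_1,h_3): lcm = x*y. S = -2/3*x - 22/15*y**3 - 43/15*y**2 + 49/5*y + 34.
  reduce S modulo (f_1, f_2, h_3):
  remainder -22/15*y**3 - 17/9*y**2 + 139/15*y + 144/5 ≠ 0; add h_4 = -22/15*y**3 - 17/9*y**2 + 139/15*y + 144/5 to the basis.

The other S-polynomials (S(f_2,h_3), S(f_1,h_4), S(f_2,h_4), S(h_3,h_4)) all reduce to 0 modulo the current basis, so we have a Gröbner basis.
Inter-reduce: drop elements whose leading term is divisible by another's, tail-reduce, and make monic.
Reduced Gröbner basis: {x + 22/15*y**2 - 4/5*y - 39/5, y**3 + 85/66*y**2 - 139/22*y - 216/11}.

Elimination: the polynomial y**3 + 85/66*y**2 - 139/22*y - 216/11 lies in the elimination ideal for y, so y ∈ {3, -283/132 - sqrt(33959)*I/132, -283/132 + sqrt(33959)*I/132}. For each such y, the remaining basis elements (now univariate) give the rest of the solution.
  y = 3: the earlier basis element becomes x + 3 = 0, giving x = -3 — point (-3, 3).
  y = -283/132 - sqrt(33959)*I/132: the earlier basis element becomes x - 1189/540 + 29*sqrt(33959)*I/540 = 0, giving x = 1189/540 - 29*sqrt(33959)*I/540 — point (1189/540 - 29*sqrt(33959)*I/540, -283/132 - sqrt(33959)*I/132).
  y = -283/132 + sqrt(33959)*I/132: the earlier basis element becomes x - 1189/540 - 29*sqrt(33959)*I/540 = 0, giving x = 1189/540 + 29*sqrt(33959)*I/540 — point (1189/540 + 29*sqrt(33959)*I/540, -283/132 + sqrt(33959)*I/132).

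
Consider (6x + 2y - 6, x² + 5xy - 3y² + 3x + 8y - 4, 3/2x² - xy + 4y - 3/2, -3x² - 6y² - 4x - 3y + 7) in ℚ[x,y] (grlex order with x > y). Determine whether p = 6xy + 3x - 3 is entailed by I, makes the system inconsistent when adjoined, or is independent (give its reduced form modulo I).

6xy + 3x - 3 lies in I (it reduces to 0).

First compute the reduced Gröbner basis of I by Buchberger's algorithm.
f_1 = 6x + 2y - 6, LT = x.
f_2 = x² + 5xy - 3y² + 3x + 8y - 4, LT = x².
f_3 = 3/2x² - xy + 4y - 3/2, LT = x².
f_4 = -3x² - 6y² - 4x - 3y + 7, LT = x².

S(f_1,f_2): lcm = x². S = -14/3xy + 3y² - 4x - 8y + 4.
  leading term xy: subtract (-7/9y)·f_1 from -14/3xy + 3y² - 4x - 8y + 4 → 41/9y² - 4x - 38/3y + 4
  leading term y²: no divisor's leading term divides it; move 41/9y² to the remainder.
  leading term x: subtract (-⅔)·f_1 from -4x - 38/3y + 4 → -34/3y
  leading term y: no divisor's leading term divides it; move -34/3y to the remainder.
  remainder 41/9y² - 34/3y ≠ 0; add h_5 = 41/9y² - 34/3y to the basis.

S(f_1,f_3): lcm = x². S = xy - x - 8/3y + 1.
  leading term xy: subtract (⅙y)·f_1 from xy - x - 8/3y + 1 → -⅓y² - x - 5/3y + 1
  leading term y²: subtract (-3/41)·h_5 from -⅓y² - x - 5/3y + 1 → -x - 307/123y + 1
  leading term x: subtract (-⅙)·f_1 from -x - 307/123y + 1 → -266/123y
  leading term y: no divisor's leading term divides it; move -266/123y to the remainder.
  remainder -266/123y ≠ 0; add h_6 = -266/123y to the basis.

The other S-polynomials (S(f_1,f_4), S(f_2,f_3), S(f_2,f_4), S(f_3,f_4), S(f_1,h_5), S(f_2,h_5), S(f_3,h_5), S(f_4,h_5), S(f_1,h_6), S(f_2,h_6), S(f_3,h_6), S(f_4,h_6), S(h_5,h_6)) all reduce to 0 modulo the current basis, so we have a Gröbner basis.
Inter-reduce: drop elements whose leading term is divisible by another's, tail-reduce, and make monic.
Reduced Gröbner basis: {x - 1, y}.
Label its elements g_1 = x - 1, g_2 = y.

Reduce p = 6xy + 3x - 3 modulo G:
  leading term xy: subtract (6y)·g_1 from 6xy + 3x - 3 → 3x + 6y - 3
  leading term x: subtract (3)·g_1 from 3x + 6y - 3 → 6y
  leading term y: subtract (6)·g_2 from 6y → 0
  normal form = 0.
Since the normal form is 0, p ∈ I.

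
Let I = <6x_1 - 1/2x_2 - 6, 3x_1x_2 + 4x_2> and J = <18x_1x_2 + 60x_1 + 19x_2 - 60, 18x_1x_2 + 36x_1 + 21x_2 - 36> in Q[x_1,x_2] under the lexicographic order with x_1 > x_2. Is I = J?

Yes, the ideals are equal.

Equality of ideals is decidable: compute both reduced Gröbner bases (unique for the ordering) and check whether they agree.
Buchberger on the first generating set:
f_1 = 6x_1 - 1/2x_2 - 6, LT = x_1.
f_2 = 3x_1x_2 + 4x_2, LT = x_1x_2.

S(f_1,f_2): lcm = x_1x_2. S = -1/12x_2^2 - 7/3x_2.
  leading term x_2^2: no divisor's leading term divides it; move -1/12x_2^2 to the remainder.
  leading term x_2: no divisor's leading term divides it; move -7/3x_2 to the remainder.
  remainder -1/12x_2^2 - 7/3x_2 ≠ 0; add g_3 = -1/12x_2^2 - 7/3x_2 to the basis.

The other S-polynomials (S(f_1,g_3), S(f_2,g_3)) all reduce to 0 modulo the current basis, so we have a Gröbner basis.
Inter-reduce: drop elements whose leading term is divisible by another's, tail-reduce, and make monic.
Reduced Gröbner basis: {x_1 - 1/12x_2 - 1, x_2^2 + 28x_2}.

Buchberger on the second generating set:
h_1 = 18x_1x_2 + 60x_1 + 19x_2 - 60, LT = x_1x_2.
h_2 = 18x_1x_2 + 36x_1 + 21x_2 - 36, LT = x_1x_2.

S(h_1,h_2): lcm = x_1x_2. S = 4/3x_1 - 1/9x_2 - 4/3.
  leading term x_1: no divisor's leading term divides it; move 4/3x_1 to the remainder.
  leading term x_2: no divisor's leading term divides it; move -1/9x_2 to the remainder.
  leading term 1: no divisor's leading term divides it; move -4/3 to the remainder.
  remainder 4/3x_1 - 1/9x_2 - 4/3 ≠ 0; add k_3 = 4/3x_1 - 1/9x_2 - 4/3 to the basis.

S(h_1,k_3): lcm = x_1x_2. S = 10/3x_1 + 1/12x_2^2 + 37/18x_2 - 10/3.
  leading term x_1: subtract (5/2)·k_3 from 10/3x_1 + 1/12x_2^2 + 37/18x_2 - 10/3 → 1/12x_2^2 + 7/3x_2
  leading term x_2^2: no divisor's leading term divides it; move 1/12x_2^2 to the remainder.
  leading term x_2: no divisor's leading term divides it; move 7/3x_2 to the remainder.
  remainder 1/12x_2^2 + 7/3x_2 ≠ 0; add k_4 = 1/12x_2^2 + 7/3x_2 to the basis.

The other S-polynomials (S(h_2,k_3), S(h_1,k_4), S(h_2,k_4), S(k_3,k_4)) all reduce to 0 modulo the current basis, so we have a Gröbner basis.
Inter-reduce: drop elements whose leading term is divisible by another's, tail-reduce, and make monic.
Reduced Gröbner basis: {x_1 - 1/12x_2 - 1, x_2^2 + 28x_2}.

These coincide, so the ideals are equal.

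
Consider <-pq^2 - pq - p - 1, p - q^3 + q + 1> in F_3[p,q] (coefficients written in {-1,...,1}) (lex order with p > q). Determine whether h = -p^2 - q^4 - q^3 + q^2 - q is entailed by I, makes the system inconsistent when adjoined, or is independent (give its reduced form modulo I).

First compute the reduced Gröbner basis of I by Buchberger's algorithm.
f_1 = -pq^2 - pq - p - 1, LT = pq^2.
f_2 = p - q^3 + q + 1, LT = p.

S(f_1,f_2): lcm = pq^2. S = pq + p + q^5 - q^3 - q^2 + 1.
  leading term pq: subtract (q)·f_2 from pq + p + q^5 - q^3 - q^2 + 1 → p + q^5 + q^4 - q^3 + q^2 - q + 1
  leading term p: subtract (1)·f_2 from p + q^5 + q^4 - q^3 + q^2 - q + 1 → q^5 + q^4 + q^2 + q
  leading term q^5: no divisor's leading term divides it; move q^5 to the remainder.
  leading term q^4: no divisor's leading term divides it; move q^4 to the remainder.
  leading term q^2: no divisor's leading term divides it; move q^2 to the remainder.
  leading term q: no divisor's leading term divides it; move q to the remainder.
  remainder q^5 + q^4 + q^2 + q ≠ 0; add k_3 = q^5 + q^4 + q^2 + q to the basis.

S(f_1,k_3): lcm = pq^5. S = pq^3 - pq^2 - pq + q^3.
  leading term pq^3: subtract (-q)·f_1 from pq^3 - pq^2 - pq + q^3 → pq^2 + pq + q^3 - q
  leading term pq^2: subtract (-1)·f_1 from pq^2 + pq + q^3 - q → -p + q^3 - q - 1
  leading term p: subtract (-1)·f_2 from -p + q^3 - q - 1 → 0
  remainder 0.

S(f_2,k_3): leading monomials are coprime, so the S-polynomial reduces to 0 (Buchberger's first criterion).
Every S-polynomial of the final basis reduces to 0, so we have a Gröbner basis.
Inter-reduce: drop elements whose leading term is divisible by another's, tail-reduce, and make monic.
Reduced Gröbner basis: {p - q^3 + q + 1, q^5 + q^4 + q^2 + q}.
Label its elements g_1 = p - q^3 + q + 1, g_2 = q^5 + q^4 + q^2 + q.

Reduce h = -p^2 - q^4 - q^3 + q^2 - q modulo G:
  leading term p^2: subtract (-p)·g_1 from -p^2 - q^4 - q^3 + q^2 - q → -pq^3 + pq + p - q^4 - q^3 + q^2 - q
  leading term pq^3: subtract (-q^3)·g_1 from -pq^3 + pq + p - q^4 - q^3 + q^2 - q → pq + p - q^6 + q^2 - q
  leading term pq: subtract (q)·g_1 from pq + p - q^6 + q^2 - q → p - q^6 + q^4 + q
  leading term p: subtract (1)·g_1 from p - q^6 + q^4 + q → -q^6 + q^4 + q^3 - 1
  leading term q^6: subtract (-q)·g_2 from -q^6 + q^4 + q^3 - 1 → q^5 + q^4 - q^3 + q^2 - 1
  leading term q^5: subtract (1)·g_2 from q^5 + q^4 - q^3 + q^2 - 1 → -q^3 - q - 1
  leading term q^3: no divisor's leading term divides it; move -q^3 to the remainder.
  leading term q: no divisor's leading term divides it; move -q to the remainder.
  leading term 1: no divisor's leading term divides it; move -1 to the remainder.
  normal form = -q^3 - q - 1.
The normal form is nonzero, so h ∉ I. Since h minus its normal form lies in I, I + (h) = I + (r) where r = -q^3 - q - 1; decide whether this ideal is the whole ring.
Run Buchberger on G together with r (pairs among the g_i already reduce to 0 since G is a Gröbner basis):
g_1 = p - q^3 + q + 1, LT = p.
g_2 = q^5 + q^4 + q^2 + q, LT = q^5.
r = -q^3 - q - 1, LT = q^3.

S(g_1,g_2): leading monomials are coprime, so the S-polynomial reduces to 0 (Buchberger's first criterion).
S(g_1,r): leading monomials are coprime, so the S-polynomial reduces to 0 (Buchberger's first criterion).
S(g_2,r): lcm = q^5. S = q^4 - q^3 + q.
  leading term q^4: subtract (-q)·r from q^4 - q^3 + q → -q^3 - q^2
  leading term q^3: subtract (1)·r from -q^3 - q^2 → -q^2 + q + 1
  leading term q^2: no divisor's leading term divides it; move -q^2 to the remainder.
  leading term q: no divisor's leading term divides it; move q to the remainder.
  leading term 1: no divisor's leading term divides it; move 1 to the remainder.
  remainder -q^2 + q + 1 ≠ 0; add m_4 = -q^2 + q + 1 to the basis.

S(g_1,m_4): leading monomials are coprime, so the S-polynomial reduces to 0 (Buchberger's first criterion).
S(g_2,m_4): lcm = q^5. S = -q^4 + q^3 + q^2 + q.
  leading term q^4: subtract (q)·r from -q^4 + q^3 + q^2 + q → q^3 - q^2 - q
  leading term q^3: subtract (-1)·r from q^3 - q^2 - q → -q^2 + q - 1
  leading term q^2: subtract (1)·m_4 from -q^2 + q - 1 → 1
  leading term 1: no divisor's leading term divides it; move 1 to the remainder.
  remainder 1 ≠ 0; add m_5 = 1 to the basis.

S(r,m_4): lcm = q^3. S = q^2 - q + 1.
  leading term q^2: subtract (-1)·m_4 from q^2 - q + 1 → -1
  leading term 1: subtract (-1)·m_5 from -1 → 0
  remainder 0.

S(g_1,m_5): leading monomials are coprime, so the S-polynomial reduces to 0 (Buchberger's first criterion).
S(g_2,m_5): leading monomials are coprime, so the S-polynomial reduces to 0 (Buchberger's first criterion).
S(r,m_5): leading monomials are coprime, so the S-polynomial reduces to 0 (Buchberger's first criterion).
S(m_4,m_5): leading monomials are coprime, so the S-polynomial reduces to 0 (Buchberger's first criterion).
Every S-polynomial of the final basis reduces to 0, so we have a Gröbner basis.
Inter-reduce: drop elements whose leading term is divisible by another's, tail-reduce, and make monic.
Reduced Gröbner basis: {1}.
The reduced Gröbner basis of I + (h) is {1}: the ideal is the whole ring, so the enlarged system has no common solution — adjoining h is inconsistent.

Adjoining -p^2 - q^4 - q^3 + q^2 - q makes the ideal the whole ring: the system is inconsistent.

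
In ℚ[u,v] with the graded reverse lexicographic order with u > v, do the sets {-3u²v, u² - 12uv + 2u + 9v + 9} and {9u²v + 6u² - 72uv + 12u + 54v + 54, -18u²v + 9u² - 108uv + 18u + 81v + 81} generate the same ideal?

Yes, the ideals are equal.

For a fixed monomial order, each ideal has a unique reduced Gröbner basis; comparing bases decides equality.
Buchberger on the first generating set:
f_1 = -3u²v, LT = u²v.
f_2 = u² - 12uv + 2u + 9v + 9, LT = u².

S(f_1,f_2): lcm = u²v. S = 12uv² - 2uv - 9v² - 9v.
  leading term uv²: no divisor's leading term divides it; move 12uv² to the remainder.
  leading term uv: no divisor's leading term divides it; move -2uv to the remainder.
  leading term v²: no divisor's leading term divides it; move -9v² to the remainder.
  leading term v: no divisor's leading term divides it; move -9v to the remainder.
  remainder 12uv² - 2uv - 9v² - 9v ≠ 0; add g_3 = 12uv² - 2uv - 9v² - 9v to the basis.

S(f_1,g_3): lcm = u²v². S = ⅙u²v + ¾uv² + ¾uv.
  leading term u²v: subtract (-1/18)·f_1 from ⅙u²v + ¾uv² + ¾uv → ¾uv² + ¾uv
  leading term uv²: subtract (1/16)·g_3 from ¾uv² + ¾uv → ⅞uv + 9/16v² + 9/16v
  leading term uv: no divisor's leading term divides it; move ⅞uv to the remainder.
  leading term v²: no divisor's leading term divides it; move 9/16v² to the remainder.
  leading term v: no divisor's leading term divides it; move 9/16v to the remainder.
  remainder ⅞uv + 9/16v² + 9/16v ≠ 0; add g_4 = ⅞uv + 9/16v² + 9/16v to the basis.

S(g_3,g_4): lcm = uv². S = -9/14v³ - ⅙uv - 39/28v² - ¾v.
  leading term v³: no divisor's leading term divides it; move -9/14v³ to the remainder.
  leading term uv: subtract (-4/21)·g_4 from -⅙uv - 39/28v² - ¾v → -9/7v² - 9/14v
  leading term v²: no divisor's leading term divides it; move -9/7v² to the remainder.
  leading term v: no divisor's leading term divides it; move -9/14v to the remainder.
  remainder -9/14v³ - 9/7v² - 9/14v ≠ 0; add g_5 = -9/14v³ - 9/7v² - 9/14v to the basis.

The other S-polynomials (S(f_2,g_3), S(f_1,g_4), S(f_2,g_4), S(f_1,g_5), S(f_2,g_5), S(g_3,g_5), S(g_4,g_5)) all reduce to 0 modulo the current basis, so we have a Gröbner basis.
Inter-reduce: drop elements whose leading term is divisible by another's, tail-reduce, and make monic.
Reduced Gröbner basis: {v³ + 2v² + v, u² + 54/7v² + 2u + 117/7v + 9, uv + 9/14v² + 9/14v}.

Buchberger on the second generating set:
h_1 = 9u²v + 6u² - 72uv + 12u + 54v + 54, LT = u²v.
h_2 = -18u²v + 9u² - 108uv + 18u + 81v + 81, LT = u²v.

S(h_1,h_2): lcm = u²v. S = 7/6u² - 14uv + 7/3u + 21/2v + 21/2.
  leading term u²: no divisor's leading term divides it; move 7/6u² to the remainder.
  leading term uv: no divisor's leading term divides it; move -14uv to the remainder.
  leading term u: no divisor's leading term divides it; move 7/3u to the remainder.
  leading term v: no divisor's leading term divides it; move 21/2v to the remainder.
  leading term 1: no divisor's leading term divides it; move 21/2 to the remainder.
  remainder 7/6u² - 14uv + 7/3u + 21/2v + 21/2 ≠ 0; add k_3 = 7/6u² - 14uv + 7/3u + 21/2v + 21/2 to the basis.

S(h_1,k_3): lcm = u²v. S = 12uv² + ⅔u² - 10uv - 9v² + 4/3u - 3v + 6.
  leading term uv²: no divisor's leading term divides it; move 12uv² to the remainder.
  leading term u²: subtract (4/7)·k_3 from ⅔u² - 10uv - 9v² + 4/3u - 3v + 6 → -2uv - 9v² - 9v
  leading term uv: no divisor's leading term divides it; move -2uv to the remainder.
  leading term v²: no divisor's leading term divides it; move -9v² to the remainder.
  leading term v: no divisor's leading term divides it; move -9v to the remainder.
  remainder 12uv² - 2uv - 9v² - 9v ≠ 0; add k_4 = 12uv² - 2uv - 9v² - 9v to the basis.

S(h_1,k_4): lcm = u²v². S = ⅚u²v - 29/4uv² + 25/12uv + 6v² + 6v.
  leading term u²v: subtract (5/54)·h_1 from ⅚u²v - 29/4uv² + 25/12uv + 6v² + 6v → -29/4uv² - 5/9u² + 35/4uv + 6v² - 10/9u + v - 5
  leading term uv²: subtract (-29/48)·k_4 from -29/4uv² - 5/9u² + 35/4uv + 6v² - 10/9u + v - 5 → -5/9u² + 181/24uv + 9/16v² - 10/9u - 71/16v - 5
  leading term u²: subtract (-10/21)·k_3 from -5/9u² + 181/24uv + 9/16v² - 10/9u - 71/16v - 5 → ⅞uv + 9/16v² + 9/16v
  leading term uv: no divisor's leading term divides it; move ⅞uv to the remainder.
  leading term v²: no divisor's leading term divides it; move 9/16v² to the remainder.
  leading term v: no divisor's leading term divides it; move 9/16v to the remainder.
  remainder ⅞uv + 9/16v² + 9/16v ≠ 0; add k_5 = ⅞uv + 9/16v² + 9/16v to the basis.

S(k_4,k_5): lcm = uv². S = -9/14v³ - ⅙uv - 39/28v² - ¾v.
  leading term v³: no divisor's leading term divides it; move -9/14v³ to the remainder.
  leading term uv: subtract (-4/21)·k_5 from -⅙uv - 39/28v² - ¾v → -9/7v² - 9/14v
  leading term v²: no divisor's leading term divides it; move -9/7v² to the remainder.
  leading term v: no divisor's leading term divides it; move -9/14v to the remainder.
  remainder -9/14v³ - 9/7v² - 9/14v ≠ 0; add k_6 = -9/14v³ - 9/7v² - 9/14v to the basis.

The other S-polynomials (S(h_2,k_3), S(h_2,k_4), S(k_3,k_4), S(h_1,k_5), S(h_2,k_5), S(k_3,k_5), S(h_1,k_6), S(h_2,k_6), S(k_3,k_6), S(k_4,k_6), S(k_5,k_6)) all reduce to 0 modulo the current basis, so we have a Gröbner basis.
Inter-reduce: drop elements whose leading term is divisible by another's, tail-reduce, and make monic.
Reduced Gröbner basis: {v³ + 2v² + v, u² + 54/7v² + 2u + 117/7v + 9, uv + 9/14v² + 9/14v}.

The two bases agree; hence the ideals are identical.
The same test decides containment: I ⊆ J iff every generator of I reduces to 0 modulo a Gröbner basis of J.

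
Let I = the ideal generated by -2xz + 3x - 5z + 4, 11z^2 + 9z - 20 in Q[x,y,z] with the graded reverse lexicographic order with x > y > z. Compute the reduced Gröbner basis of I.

The reduced Gröbner basis is the canonical form of the ideal for this ordering.

f_1 = -2xz + 3x - 5z + 4, LT = xz.
f_2 = 11z^2 + 9z - 20, LT = z^2.

S(f_1,f_2): lcm = xz^2. S = -51/22xz + 5/2z^2 + 20/11x - 2z.
  reduce S modulo (f_1, f_2):
  remainder -73/44x + 7/4z - 1/11 ≠ 0; add g_3 = -73/44x + 7/4z - 1/11 to the basis.

The other S-polynomials (S(f_1,g_3), S(f_2,g_3)) all reduce to 0 modulo the current basis, so we have a Gröbner basis.
Inter-reduce: drop elements whose leading term is divisible by another's, tail-reduce, and make monic.

G = {z^2 + 9/11z - 20/11, x - 77/73z + 4/73}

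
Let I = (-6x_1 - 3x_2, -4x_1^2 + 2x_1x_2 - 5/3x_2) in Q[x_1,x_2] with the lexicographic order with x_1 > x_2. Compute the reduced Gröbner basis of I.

f_1 = -6x_1 - 3x_2, LT = x_1.
f_2 = -4x_1^2 + 2x_1x_2 - 5/3x_2, LT = x_1^2.

S(f_1,f_2): lcm = x_1^2. S = x_1x_2 - 5/12x_2.
  leading term x_1x_2: subtract (-1/6x_2)·f_1 from x_1x_2 - 5/12x_2 → -1/2x_2^2 - 5/12x_2
  leading term x_2^2: no divisor's leading term divides it; move -1/2x_2^2 to the remainder.
  leading term x_2: no divisor's leading term divides it; move -5/12x_2 to the remainder.
  remainder -1/2x_2^2 - 5/12x_2 ≠ 0; add g_3 = -1/2x_2^2 - 5/12x_2 to the basis.

S(f_1,g_3): leading monomials are coprime, so the S-polynomial reduces to 0 (Buchberger's first criterion).
S(f_2,g_3): leading monomials are coprime, so the S-polynomial reduces to 0 (Buchberger's first criterion).
Every S-polynomial of the final basis reduces to 0, so we have a Gröbner basis.
Inter-reduce: drop elements whose leading term is divisible by another's, tail-reduce, and make monic.

G = {x_1 + 1/2x_2, x_2^2 + 5/6x_2}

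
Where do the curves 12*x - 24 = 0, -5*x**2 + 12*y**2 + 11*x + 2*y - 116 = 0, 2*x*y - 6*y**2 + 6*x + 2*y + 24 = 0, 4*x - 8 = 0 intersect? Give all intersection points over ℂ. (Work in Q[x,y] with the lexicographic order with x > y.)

{(2, 3)}

Compute a lex Gröbner basis by Buchberger's algorithm.
f_1 = 12*x - 24, LT = x.
f_2 = -5*x**2 + 11*x + 12*y**2 + 2*y - 116, LT = x**2.
f_3 = 2*x*y + 6*x - 6*y**2 + 2*y + 24, LT = x*y.
f_4 = 4*x - 8, LT = x.

S(f_1,f_2): lcm = x**2. S = 1/5*x + 12/5*y**2 + 2/5*y - 116/5.
  leading term x: subtract (1/60)·f_1 from 1/5*x + 12/5*y**2 + 2/5*y - 116/5 → 12/5*y**2 + 2/5*y - 114/5
  leading term y**2: no divisor's leading term divides it; move 12/5*y**2 to the remainder.
  leading term y: no divisor's leading term divides it; move 2/5*y to the remainder.
  leading term 1: no divisor's leading term divides it; move -114/5 to the remainder.
  remainder 12/5*y**2 + 2/5*y - 114/5 ≠ 0; add h_5 = 12/5*y**2 + 2/5*y - 114/5 to the basis.

S(f_1,f_3): lcm = x*y. S = -3*x + 3*y**2 - 3*y - 12.
  leading term x: subtract (-1/4)·f_1 from -3*x + 3*y**2 - 3*y - 12 → 3*y**2 - 3*y - 18
  leading term y**2: subtract (5/4)·h_5 from 3*y**2 - 3*y - 18 → -7/2*y + 21/2
  leading term y: no divisor's leading term divides it; move -7/2*y to the remainder.
  leading term 1: no divisor's leading term divides it; move 21/2 to the remainder.
  remainder -7/2*y + 21/2 ≠ 0; add h_6 = -7/2*y + 21/2 to the basis.

S(f_1,f_4): lcm = x. S = 0.
  remainder 0.

S(f_2,f_3): lcm = x**2*y. S = -3*x**2 + 3*x*y**2 - 16/5*x*y - 12*x - 12/5*y**3 - 2/5*y**2 + 116/5*y.
  leading term x**2: subtract (-1/4*x)·f_1 from -3*x**2 + 3*x*y**2 - 16/5*x*y - 12*x - 12/5*y**3 - 2/5*y**2 + 116/5*y → 3*x*y**2 - 16/5*x*y - 18*x - 12/5*y**3 - 2/5*y**2 + 116/5*y
  leading term x*y**2: subtract (1/4*y**2)·f_1 from 3*x*y**2 - 16/5*x*y - 18*x - 12/5*y**3 - 2/5*y**2 + 116/5*y → -16/5*x*y - 18*x - 12/5*y**3 + 28/5*y**2 + 116/5*y
  leading term x*y: subtract (-4/15*y)·f_1 from -16/5*x*y - 18*x - 12/5*y**3 + 28/5*y**2 + 116/5*y → -18*x - 12/5*y**3 + 28/5*y**2 + 84/5*y
  leading term x: subtract (-3/2)·f_1 from -18*x - 12/5*y**3 + 28/5*y**2 + 84/5*y → -12/5*y**3 + 28/5*y**2 + 84/5*y - 36
  leading term y**3: subtract (-y)·h_5 from -12/5*y**3 + 28/5*y**2 + 84/5*y - 36 → 6*y**2 - 6*y - 36
  leading term y**2: subtract (5/2)·h_5 from 6*y**2 - 6*y - 36 → -7*y + 21
  leading term y: subtract (2)·h_6 from -7*y + 21 → 0
  remainder 0.

S(f_2,f_4): lcm = x**2. S = -1/5*x - 12/5*y**2 - 2/5*y + 116/5.
  leading term x: subtract (-1/60)·f_1 from -1/5*x - 12/5*y**2 - 2/5*y + 116/5 → -12/5*y**2 - 2/5*y + 114/5
  leading term y**2: subtract (-1)·h_5 from -12/5*y**2 - 2/5*y + 114/5 → 0
  remainder 0.

S(f_3,f_4): lcm = x*y. S = 3*x - 3*y**2 + 3*y + 12.
  leading term x: subtract (1/4)·f_1 from 3*x - 3*y**2 + 3*y + 12 → -3*y**2 + 3*y + 18
  leading term y**2: subtract (-5/4)·h_5 from -3*y**2 + 3*y + 18 → 7/2*y - 21/2
  leading term y: subtract (-1)·h_6 from 7/2*y - 21/2 → 0
  remainder 0.

S(f_1,h_5): leading monomials are coprime, so the S-polynomial reduces to 0 (Buchberger's first criterion).
S(f_2,h_5): leading monomials are coprime, so the S-polynomial reduces to 0 (Buchberger's first criterion).
S(f_3,h_5): lcm = x*y**2. S = 17/6*x*y + 19/2*x - 3*y**3 + y**2 + 12*y.
  leading term x*y: subtract (17/72*y)·f_1 from 17/6*x*y + 19/2*x - 3*y**3 + y**2 + 12*y → 19/2*x - 3*y**3 + y**2 + 53/3*y
  leading term x: subtract (19/24)·f_1 from 19/2*x - 3*y**3 + y**2 + 53/3*y → -3*y**3 + y**2 + 53/3*y + 19
  leading term y**3: subtract (-5/4*y)·h_5 from -3*y**3 + y**2 + 53/3*y + 19 → 3/2*y**2 - 65/6*y + 19
  leading term y**2: subtract (5/8)·h_5 from 3/2*y**2 - 65/6*y + 19 → -133/12*y + 133/4
  leading term y: subtract (19/6)·h_6 from -133/12*y + 133/4 → 0
  remainder 0.

S(f_4,h_5): leading monomials are coprime, so the S-polynomial reduces to 0 (Buchberger's first criterion).
S(f_1,h_6): leading monomials are coprime, so the S-polynomial reduces to 0 (Buchberger's first criterion).
S(f_2,h_6): leading monomials are coprime, so the S-polynomial reduces to 0 (Buchberger's first criterion).
S(f_3,h_6): lcm = x*y. S = 6*x - 3*y**2 + y + 12.
  leading term x: subtract (1/2)·f_1 from 6*x - 3*y**2 + y + 12 → -3*y**2 + y + 24
  leading term y**2: subtract (-5/4)·h_5 from -3*y**2 + y + 24 → 3/2*y - 9/2
  leading term y: subtract (-3/7)·h_6 from 3/2*y - 9/2 → 0
  remainder 0.

S(f_4,h_6): leading monomials are coprime, so the S-polynomial reduces to 0 (Buchberger's first criterion).
S(h_5,h_6): lcm = y**2. S = 19/6*y - 19/2.
  leading term y: subtract (-19/21)·h_6 from 19/6*y - 19/2 → 0
  remainder 0.

Every S-polynomial of the final basis reduces to 0, so we have a Gröbner basis.
Inter-reduce: drop elements whose leading term is divisible by another's, tail-reduce, and make monic.
Reduced Gröbner basis: {x - 2, y - 3}.

The lex basis is triangular: the last element involves only y. Solving y - 3 = 0 gives y ∈ {3}; substituting each value into the earlier elements determines the remaining variables.
  y = 3: the earlier basis element becomes x - 2 = 0, giving x = 2 — point (2, 3).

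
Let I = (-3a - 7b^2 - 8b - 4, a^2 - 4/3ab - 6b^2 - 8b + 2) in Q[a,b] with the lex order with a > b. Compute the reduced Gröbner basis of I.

f_1 = -3a - 7b^2 - 8b - 4, LT = a.
f_2 = a^2 - 4/3ab - 6b^2 - 8b + 2, LT = a^2.

S(f_1,f_2): lcm = a^2. S = 7/3ab^2 + 4ab + 4/3a + 6b^2 + 8b - 2.
  leading term ab^2: subtract (-7/9b^2)·f_1 from 7/3ab^2 + 4ab + 4/3a + 6b^2 + 8b - 2 → 4ab + 4/3a - 49/9b^4 - 56/9b^3 + 26/9b^2 + 8b - 2
  leading term ab: subtract (-4/3b)·f_1 from 4ab + 4/3a - 49/9b^4 - 56/9b^3 + 26/9b^2 + 8b - 2 → 4/3a - 49/9b^4 - 140/9b^3 - 70/9b^2 + 8/3b - 2
  leading term a: subtract (-4/9)·f_1 from 4/3a - 49/9b^4 - 140/9b^3 - 70/9b^2 + 8/3b - 2 → -49/9b^4 - 140/9b^3 - 98/9b^2 - 8/9b - 34/9
  leading term b^4: no divisor's leading term divides it; move -49/9b^4 to the remainder.
  leading term b^3: no divisor's leading term divides it; move -140/9b^3 to the remainder.
  leading term b^2: no divisor's leading term divides it; move -98/9b^2 to the remainder.
  leading term b: no divisor's leading term divides it; move -8/9b to the remainder.
  leading term 1: no divisor's leading term divides it; move -34/9 to the remainder.
  remainder -49/9b^4 - 140/9b^3 - 98/9b^2 - 8/9b - 34/9 ≠ 0; add g_3 = -49/9b^4 - 140/9b^3 - 98/9b^2 - 8/9b - 34/9 to the basis.

The other S-polynomials (S(f_1,g_3), S(f_2,g_3)) all reduce to 0 modulo the current basis, so we have a Gröbner basis.
Inter-reduce: drop elements whose leading term is divisible by another's, tail-reduce, and make monic.

G = {a + 7/3b^2 + 8/3b + 4/3, b^4 + 20/7b^3 + 2b^2 + 8/49b + 34/49}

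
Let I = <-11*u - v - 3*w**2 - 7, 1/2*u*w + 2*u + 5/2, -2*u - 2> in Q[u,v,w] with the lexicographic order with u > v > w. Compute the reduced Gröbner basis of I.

G = {u + 1, v - 1, w - 1}

f_1 = -11*u - v - 3*w**2 - 7, LT = u.
f_2 = 1/2*u*w + 2*u + 5/2, LT = u*w.
f_3 = -2*u - 2, LT = u.

S(f_1,f_2): lcm = u*w. S = -4*u + 1/11*v*w + 3/11*w**3 + 7/11*w - 5.
  leading term u: subtract (4/11)·f_1 from -4*u + 1/11*v*w + 3/11*w**3 + 7/11*w - 5 → 1/11*v*w + 4/11*v + 3/11*w**3 + 12/11*w**2 + 7/11*w - 27/11
  leading term v*w: no divisor's leading term divides it; move 1/11*v*w to the remainder.
  leading term v: no divisor's leading term divides it; move 4/11*v to the remainder.
  leading term w**3: no divisor's leading term divides it; move 3/11*w**3 to the remainder.
  leading term w**2: no divisor's leading term divides it; move 12/11*w**2 to the remainder.
  leading term w: no divisor's leading term divides it; move 7/11*w to the remainder.
  leading term 1: no divisor's leading term divides it; move -27/11 to the remainder.
  remainder 1/11*v*w + 4/11*v + 3/11*w**3 + 12/11*w**2 + 7/11*w - 27/11 ≠ 0; add g_4 = 1/11*v*w + 4/11*v + 3/11*w**3 + 12/11*w**2 + 7/11*w - 27/11 to the basis.

S(f_1,f_3): lcm = u. S = 1/11*v + 3/11*w**2 - 4/11.
  leading term v: no divisor's leading term divides it; move 1/11*v to the remainder.
  leading term w**2: no divisor's leading term divides it; move 3/11*w**2 to the remainder.
  leading term 1: no divisor's leading term divides it; move -4/11 to the remainder.
  remainder 1/11*v + 3/11*w**2 - 4/11 ≠ 0; add g_5 = 1/11*v + 3/11*w**2 - 4/11 to the basis.

S(f_2,f_3): lcm = u*w. S = 4*u - w + 5.
  leading term u: subtract (-4/11)·f_1 from 4*u - w + 5 → -4/11*v - 12/11*w**2 - w + 27/11
  leading term v: subtract (-4)·g_5 from -4/11*v - 12/11*w**2 - w + 27/11 → -w + 1
  leading term w: no divisor's leading term divides it; move -w to the remainder.
  leading term 1: no divisor's leading term divides it; move 1 to the remainder.
  remainder -w + 1 ≠ 0; add g_6 = -w + 1 to the basis.

The other S-polynomials (S(f_1,g_4), S(f_2,g_4), S(f_3,g_4), S(f_1,g_5), S(f_2,g_5), S(f_3,g_5), S(g_4,g_5), S(f_1,g_6), S(f_2,g_6), S(f_3,g_6), S(g_4,g_6), S(g_5,g_6)) all reduce to 0 modulo the current basis, so we have a Gröbner basis.
Inter-reduce: drop elements whose leading term is divisible by another's, tail-reduce, and make monic.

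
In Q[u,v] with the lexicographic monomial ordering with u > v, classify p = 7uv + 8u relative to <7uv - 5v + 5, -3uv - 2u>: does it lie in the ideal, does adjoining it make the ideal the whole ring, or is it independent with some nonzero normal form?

7uv + 8u is independent of I; its normal form modulo I is -25/7v + 25/7.

First compute the reduced Gröbner basis of I by Buchberger's algorithm.
f_1 = 7uv - 5v + 5, LT = uv.
f_2 = -3uv - 2u, LT = uv.

S(f_1,f_2): lcm = uv. S = -2/3u - 5/7v + 5/7.
  reduce S modulo (f_1, f_2):
  remainder -2/3u - 5/7v + 5/7 ≠ 0; add h_3 = -2/3u - 5/7v + 5/7 to the basis.

S(f_1,h_3): lcm = uv. S = -15/14v^2 + 5/14v + 5/7.
  reduce S modulo (f_1, f_2, h_3):
  remainder -15/14v^2 + 5/14v + 5/7 ≠ 0; add h_4 = -15/14v^2 + 5/14v + 5/7 to the basis.

The other S-polynomials (S(f_2,h_3), S(f_1,h_4), S(f_2,h_4), S(h_3,h_4)) all reduce to 0 modulo the current basis, so we have a Gröbner basis.
Inter-reduce: drop elements whose leading term is divisible by another's, tail-reduce, and make monic.
Reduced Gröbner basis: {u + 15/14v - 15/14, v^2 - 1/3v - 2/3}.
Label its elements g_1 = u + 15/14v - 15/14, g_2 = v^2 - 1/3v - 2/3.

Reduce p = 7uv + 8u modulo G:
  leading term uv: subtract (7v)·g_1 from 7uv + 8u → 8u - 15/2v^2 + 15/2v
  leading term u: subtract (8)·g_1 from 8u - 15/2v^2 + 15/2v → -15/2v^2 - 15/14v + 60/7
  leading term v^2: subtract (-15/2)·g_2 from -15/2v^2 - 15/14v + 60/7 → -25/7v + 25/7
  leading term v: no divisor's leading term divides it; move -25/7v to the remainder.
  leading term 1: no divisor's leading term divides it; move 25/7 to the remainder.
  normal form = -25/7v + 25/7.
The normal form is nonzero, so p ∉ I. Since p minus its normal form lies in I, I + (p) = I + (r) where r = -25/7v + 25/7; decide whether this ideal is the whole ring.
Run Buchberger on G together with r (pairs among the g_i already reduce to 0 since G is a Gröbner basis):
g_1 = u + 15/14v - 15/14, LT = u.
g_2 = v^2 - 1/3v - 2/3, LT = v^2.
r = -25/7v + 25/7, LT = v.

The S-polynomials (S(g_1,g_2), S(g_1,r), S(g_2,r)) all reduce to 0 modulo the current basis, so we have a Gröbner basis.
Inter-reduce: drop elements whose leading term is divisible by another's, tail-reduce, and make monic.
Reduced Gröbner basis: {u, v - 1}.
The reduced Gröbner basis of I + (p) is {u, v - 1} ≠ {1}, a proper ideal, so the enlarged system stays consistent: p is independent of I, with normal form -25/7v + 25/7.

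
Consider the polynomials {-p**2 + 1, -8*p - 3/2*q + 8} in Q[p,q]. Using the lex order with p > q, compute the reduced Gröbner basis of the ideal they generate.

f_1 = -p**2 + 1, LT = p**2.
f_2 = -8*p - 3/2*q + 8, LT = p.

S(f_1,f_2): lcm = p**2. S = -3/16*p*q + p - 1.
  reduce S modulo (f_1, f_2):
  remainder 9/256*q**2 - 3/8*q ≠ 0; add g_3 = 9/256*q**2 - 3/8*q to the basis.

The other S-polynomials (S(f_1,g_3), S(f_2,g_3)) all reduce to 0 modulo the current basis, so we have a Gröbner basis.
Inter-reduce: drop elements whose leading term is divisible by another's, tail-reduce, and make monic.

G = {p + 3/16*q - 1, q**2 - 32/3*q}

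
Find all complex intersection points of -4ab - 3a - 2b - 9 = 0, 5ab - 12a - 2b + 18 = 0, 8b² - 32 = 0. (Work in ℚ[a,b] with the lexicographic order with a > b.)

{(1, -2)}

Compute a lex Gröbner basis by Buchberger's algorithm.
f_1 = -4ab - 3a - 2b - 9, LT = ab.
f_2 = 5ab - 12a - 2b + 18, LT = ab.
f_3 = 8b² - 32, LT = b².

S(f_1,f_2): lcm = ab. S = 63/20a + 9/10b - 27/20.
  reduce S modulo (f_1, f_2, f_3):
  remainder 63/20a + 9/10b - 27/20 ≠ 0; add h_4 = 63/20a + 9/10b - 27/20 to the basis.

S(f_1,f_3): lcm = ab². S = ¾ab + 4a + ½b² + 9/4b.
  reduce S modulo (f_1, f_2, f_3, h_4):
  remainder 25/28b + 25/14 ≠ 0; add h_5 = 25/28b + 25/14 to the basis.

The other S-polynomials (S(f_2,f_3), S(f_1,h_4), S(f_2,h_4), S(f_3,h_4), S(f_1,h_5), S(f_2,h_5), S(f_3,h_5), S(h_4,h_5)) all reduce to 0 modulo the current basis, so we have a Gröbner basis.
Inter-reduce: drop elements whose leading term is divisible by another's, tail-reduce, and make monic.
Reduced Gröbner basis: {a - 1, b + 2}.

From the last basis element, b + 2 = 0, so b takes values in {-2}. Each choice, substituted upward through the basis, yields the corresponding point(s) of the solution set.
  b = -2: the earlier basis element becomes a - 1 = 0, giving a = 1 — point (1, -2).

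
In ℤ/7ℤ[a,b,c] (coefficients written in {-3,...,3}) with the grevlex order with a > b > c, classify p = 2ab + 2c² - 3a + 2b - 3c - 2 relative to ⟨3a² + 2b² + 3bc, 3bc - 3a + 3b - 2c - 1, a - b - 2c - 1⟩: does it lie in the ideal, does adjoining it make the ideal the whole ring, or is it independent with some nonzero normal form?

First compute the reduced Gröbner basis of I by Buchberger's algorithm.
f_1 = 3a² + 2b² + 3bc, LT = a².
f_2 = 3bc - 3a + 3b - 2c - 1, LT = bc.
f_3 = a - b - 2c - 1, LT = a.

S(f_1,f_3): lcm = a². S = ab + 3b² + 2ac + bc + a.
  leading term ab: subtract (b)·f_3 from ab + 3b² + 2ac + bc + a → -3b² + 2ac + 3bc + a + b
  leading term b²: no divisor's leading term divides it; move -3b² to the remainder.
  leading term ac: subtract (2c)·f_3 from 2ac + 3bc + a + b → -2bc - 3c² + a + b + 2c
  leading term bc: subtract (-3)·f_2 from -2bc - 3c² + a + b + 2c → -3c² - a + 3b + 3c - 3
  leading term c²: no divisor's leading term divides it; move -3c² to the remainder.
  leading term a: subtract (-1)·f_3 from -a + 3b + 3c - 3 → 2b + c + 3
  leading term b: no divisor's leading term divides it; move 2b to the remainder.
  leading term c: no divisor's leading term divides it; move c to the remainder.
  leading term 1: no divisor's leading term divides it; move 3 to the remainder.
  remainder -3b² - 3c² + 2b + c + 3 ≠ 0; add h_4 = -3b² - 3c² + 2b + c + 3 to the basis.

S(f_2,h_4): lcm = b²c. S = -c³ - ab + b² - 2c² + 2b + c.
  leading term c³: no divisor's leading term divides it; move -c³ to the remainder.
  leading term ab: subtract (-b)·f_3 from -ab + b² - 2c² + 2b + c → -2bc - 2c² + b + c
  leading term bc: subtract (-3)·f_2 from -2bc - 2c² + b + c → -2c² - 2a + 3b + 2c - 3
  leading term c²: no divisor's leading term divides it; move -2c² to the remainder.
  leading term a: subtract (-2)·f_3 from -2a + 3b + 2c - 3 → b - 2c + 2
  leading term b: no divisor's leading term divides it; move b to the remainder.
  leading term c: no divisor's leading term divides it; move -2c to the remainder.
  leading term 1: no divisor's leading term divides it; move 2 to the remainder.
  remainder -c³ - 2c² + b - 2c + 2 ≠ 0; add h_5 = -c³ - 2c² + b - 2c + 2 to the basis.

The other S-polynomials (S(f_1,f_2), S(f_2,f_3), S(f_1,h_4), S(f_3,h_4), S(f_1,h_5), S(f_2,h_5), S(f_3,h_5), S(h_4,h_5)) all reduce to 0 modulo the current basis, so we have a Gröbner basis.
Inter-reduce: drop elements whose leading term is divisible by another's, tail-reduce, and make monic.
Reduced Gröbner basis: {c³ + 2c² - b + 2c - 2, b² + c² - 3b + 2c - 1, bc + 2c + 1, a - b - 2c - 1}.
Label its elements g_1 = c³ + 2c² - b + 2c - 2, g_2 = b² + c² - 3b + 2c - 1, g_3 = bc + 2c + 1, g_4 = a - b - 2c - 1.

Reduce p = 2ab + 2c² - 3a + 2b - 3c - 2 modulo G:
  leading term ab: subtract (2b)·g_4 from 2ab + 2c² - 3a + 2b - 3c - 2 → 2b² - 3bc + 2c² - 3a - 3b - 3c - 2
  leading term b²: subtract (2)·g_2 from 2b² - 3bc + 2c² - 3a - 3b - 3c - 2 → -3bc - 3a + 3b
  leading term bc: subtract (-3)·g_3 from -3bc - 3a + 3b → -3a + 3b - c + 3
  leading term a: subtract (-3)·g_4 from -3a + 3b - c + 3 → 0
  normal form = 0.
Since the normal form is 0, p ∈ I.

2ab + 2c² - 3a + 2b - 3c - 2 lies in I (it reduces to 0).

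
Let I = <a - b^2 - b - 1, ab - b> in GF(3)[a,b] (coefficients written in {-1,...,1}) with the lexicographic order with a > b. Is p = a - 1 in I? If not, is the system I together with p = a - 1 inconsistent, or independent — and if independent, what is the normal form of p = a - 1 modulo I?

First compute the reduced Gröbner basis of I by Buchberger's algorithm.
f_1 = a - b^2 - b - 1, LT = a.
f_2 = ab - b, LT = ab.

S(f_1,f_2): lcm = ab. S = -b^3 - b^2.
  leading term b^3: no divisor's leading term divides it; move -b^3 to the remainder.
  leading term b^2: no divisor's leading term divides it; move -b^2 to the remainder.
  remainder -b^3 - b^2 ≠ 0; add h_3 = -b^3 - b^2 to the basis.

The other S-polynomials (S(f_1,h_3), S(f_2,h_3)) all reduce to 0 modulo the current basis, so we have a Gröbner basis.
Inter-reduce: drop elements whose leading term is divisible by another's, tail-reduce, and make monic.
Reduced Gröbner basis: {a - b^2 - b - 1, b^3 + b^2}.
Label its elements g_1 = a - b^2 - b - 1, g_2 = b^3 + b^2.

Reduce p = a - 1 modulo G:
  leading term a: subtract (1)·g_1 from a - 1 → b^2 + b
  leading term b^2: no divisor's leading term divides it; move b^2 to the remainder.
  leading term b: no divisor's leading term divides it; move b to the remainder.
  normal form = b^2 + b.
The normal form is nonzero, so p ∉ I. Since p minus its normal form lies in I, I + (p) = I + (r) where r = b^2 + b; decide whether this ideal is the whole ring.
Run Buchberger on G together with r (pairs among the g_i already reduce to 0 since G is a Gröbner basis):
g_1 = a - b^2 - b - 1, LT = a.
g_2 = b^3 + b^2, LT = b^3.
r = b^2 + b, LT = b^2.

The S-polynomials (S(g_1,g_2), S(g_1,r), S(g_2,r)) all reduce to 0 modulo the current basis, so we have a Gröbner basis.
Inter-reduce: drop elements whose leading term is divisible by another's, tail-reduce, and make monic.
Reduced Gröbner basis: {a - 1, b^2 + b}.
The reduced Gröbner basis of I + (p) is {a - 1, b^2 + b} ≠ {1}, a proper ideal, so the enlarged system stays consistent: p is independent of I, with normal form b^2 + b.

Ideal membership is decidable via reduction modulo a Gröbner basis.

a - 1 is independent of I; its normal form modulo I is b^2 + b.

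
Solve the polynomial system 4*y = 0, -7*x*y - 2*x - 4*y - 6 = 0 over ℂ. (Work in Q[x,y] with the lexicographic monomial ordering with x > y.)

Compute a lex Gröbner basis by Buchberger's algorithm.
f_1 = 4*y, LT = y.
f_2 = -7*x*y - 2*x - 4*y - 6, LT = x*y.

S(f_1,f_2): lcm = x*y. S = -2/7*x - 4/7*y - 6/7.
  leading term x: no divisor's leading term divides it; move -2/7*x to the remainder.
  leading term y: subtract (-1/7)·f_1 from -4/7*y - 6/7 → -6/7
  leading term 1: no divisor's leading term divides it; move -6/7 to the remainder.
  remainder -2/7*x - 6/7 ≠ 0; add h_3 = -2/7*x - 6/7 to the basis.

The other S-polynomials (S(f_1,h_3), S(f_2,h_3)) all reduce to 0 modulo the current basis, so we have a Gröbner basis.
Inter-reduce: drop elements whose leading term is divisible by another's, tail-reduce, and make monic.
Reduced Gröbner basis: {x + 3, y}.

Since the basis is lex-ordered, y is univariate in y. Its roots are {0}. Back-substituting each root into the other basis elements fixes the other coordinates.
  y = 0: the earlier basis element becomes x + 3 = 0, giving x = -3 — point (-3, 0).

{(-3, 0)}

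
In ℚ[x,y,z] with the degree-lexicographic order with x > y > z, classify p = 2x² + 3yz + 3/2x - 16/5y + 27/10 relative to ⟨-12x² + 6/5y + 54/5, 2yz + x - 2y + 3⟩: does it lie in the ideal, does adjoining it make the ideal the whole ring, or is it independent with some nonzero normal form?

First compute the reduced Gröbner basis of I by Buchberger's algorithm.
f_1 = -12x² + 6/5y + 54/5, LT = x².
f_2 = 2yz + x - 2y + 3, LT = yz.

The S-polynomials (S(f_1,f_2)) all reduce to 0 modulo the current basis, so we have a Gröbner basis.
Inter-reduce: drop elements whose leading term is divisible by another's, tail-reduce, and make monic.
Reduced Gröbner basis: {x² - 1/10y - 9/10, yz + ½x - y + 3/2}.
Label its elements g_1 = x² - 1/10y - 9/10, g_2 = yz + ½x - y + 3/2.

Reduce p = 2x² + 3yz + 3/2x - 16/5y + 27/10 modulo G:
  leading term x²: subtract (2)·g_1 from 2x² + 3yz + 3/2x - 16/5y + 27/10 → 3yz + 3/2x - 3y + 9/2
  leading term yz: subtract (3)·g_2 from 3yz + 3/2x - 3y + 9/2 → 0
  normal form = 0.
Since the normal form is 0, p ∈ I.

2x² + 3yz + 3/2x - 16/5y + 27/10 lies in I (it reduces to 0).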